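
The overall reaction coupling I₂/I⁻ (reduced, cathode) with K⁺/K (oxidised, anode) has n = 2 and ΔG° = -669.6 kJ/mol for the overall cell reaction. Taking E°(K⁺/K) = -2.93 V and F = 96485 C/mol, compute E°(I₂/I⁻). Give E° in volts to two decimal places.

E°cell = −ΔG°/(nF) = −(-669.6×10³)/((2)(96485)) = +3.470 V.
Since I₂/I⁻ is the cathode and K⁺/K the anode, E°cell = E°(I₂/I⁻) − E°(K⁺/K).
So E°(I₂/I⁻) = E°cell + E°(K⁺/K) = +3.470 + (-2.93) = +0.54 V.

+0.54 V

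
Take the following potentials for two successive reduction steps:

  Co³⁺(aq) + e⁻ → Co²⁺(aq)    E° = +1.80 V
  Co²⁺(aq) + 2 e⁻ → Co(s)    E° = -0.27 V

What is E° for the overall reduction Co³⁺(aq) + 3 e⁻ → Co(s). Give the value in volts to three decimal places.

Since ΔG° = −nFE° is additive over sequential reductions, n₃E°₃ = n₁E°₁ + n₂E°₂.
E°₃ = (1×+1.80 + 2×-0.27) / 3 = (+1.260) / 3 = +0.420 V.

+0.420 V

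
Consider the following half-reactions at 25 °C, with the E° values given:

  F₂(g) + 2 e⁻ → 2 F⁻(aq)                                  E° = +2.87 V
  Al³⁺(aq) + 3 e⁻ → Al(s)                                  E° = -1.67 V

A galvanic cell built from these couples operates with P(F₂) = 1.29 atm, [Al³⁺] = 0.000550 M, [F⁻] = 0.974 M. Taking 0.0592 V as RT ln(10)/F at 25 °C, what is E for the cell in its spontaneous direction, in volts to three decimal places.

+4.608 V

F₂/F⁻ is the cathode (higher E°), Al³⁺/Al the anode: E°cell = +2.87 − (-1.67) = +4.54 V, n = 6.
Overall: 3 F₂(g) + 2 Al(s) → 6 F⁻(aq) + 2 Al³⁺(aq)
Q = [F⁻]^6·[Al³⁺]^2 / (P(F₂)^3); log Q = -6.920.
E = E° − (0.0592/n) log Q = +4.54 − (0.0592/6)(-6.920) = +4.608 V.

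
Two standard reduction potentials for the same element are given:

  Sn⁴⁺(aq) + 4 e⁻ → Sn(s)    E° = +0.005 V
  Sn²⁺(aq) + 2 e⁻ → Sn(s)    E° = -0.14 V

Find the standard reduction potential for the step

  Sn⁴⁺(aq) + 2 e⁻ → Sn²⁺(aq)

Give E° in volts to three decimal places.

Sequential free energies add, so n₃E°₃ = n₁E°₁ + n₂E°₂.
With n₃ = 4, and the known step contributing 2×(-0.14) V, the unknown satisfies 2·E° = 4×(+0.005) − 2×(-0.14) = +0.300.
E° = +0.300 / 2 = +0.150 V.

+0.150 V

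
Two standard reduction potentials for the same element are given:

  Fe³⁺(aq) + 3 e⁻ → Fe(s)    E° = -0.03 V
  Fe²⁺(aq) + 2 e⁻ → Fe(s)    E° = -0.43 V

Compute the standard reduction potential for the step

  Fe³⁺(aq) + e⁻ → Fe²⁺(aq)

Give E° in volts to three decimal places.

Sequential free energies add, so n₃E°₃ = n₁E°₁ + n₂E°₂.
With n₃ = 3, and the known step contributing 2×(-0.43) V, the unknown satisfies 1·E° = 3×(-0.03) − 2×(-0.43) = +0.770.
E° = +0.770 / 1 = +0.770 V.

+0.770 V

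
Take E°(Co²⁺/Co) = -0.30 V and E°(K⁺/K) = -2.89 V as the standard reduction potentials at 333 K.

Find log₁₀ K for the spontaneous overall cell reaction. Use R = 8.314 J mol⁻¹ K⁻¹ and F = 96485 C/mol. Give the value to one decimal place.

Cathode: Co²⁺/Co; anode: K⁺/K. E°cell = (-0.30) − (-2.89) = +2.59 V, with n = 2.
ΔG° = −nFE° = −RT ln K, so ln K = nFE°/(RT) = (2)(96485)(+2.59) / ((8.314)(333)) = 180.524.
log₁₀ K = 180.524 / ln 10 = 78.4.

78.4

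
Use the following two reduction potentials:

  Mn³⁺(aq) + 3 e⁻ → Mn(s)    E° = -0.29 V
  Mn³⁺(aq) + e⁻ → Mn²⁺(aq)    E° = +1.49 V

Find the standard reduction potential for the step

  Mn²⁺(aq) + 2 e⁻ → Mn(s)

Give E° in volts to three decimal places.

-1.180 V

Sequential free energies add, so n₃E°₃ = n₁E°₁ + n₂E°₂.
With n₃ = 3, and the known step contributing 1×(+1.49) V, the unknown satisfies 2·E° = 3×(-0.29) − 1×(+1.49) = -2.360.
E° = -2.360 / 2 = -1.180 V.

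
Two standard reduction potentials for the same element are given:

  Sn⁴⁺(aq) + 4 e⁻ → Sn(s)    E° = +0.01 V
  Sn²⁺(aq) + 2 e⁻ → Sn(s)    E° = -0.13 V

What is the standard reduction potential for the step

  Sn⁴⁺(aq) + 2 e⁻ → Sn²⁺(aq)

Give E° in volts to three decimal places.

+0.150 V

Sequential free energies add, so n₃E°₃ = n₁E°₁ + n₂E°₂.
With n₃ = 4, and the known step contributing 2×(-0.13) V, the unknown satisfies 2·E° = 4×(+0.01) − 2×(-0.13) = +0.300.
E° = +0.300 / 2 = +0.150 V.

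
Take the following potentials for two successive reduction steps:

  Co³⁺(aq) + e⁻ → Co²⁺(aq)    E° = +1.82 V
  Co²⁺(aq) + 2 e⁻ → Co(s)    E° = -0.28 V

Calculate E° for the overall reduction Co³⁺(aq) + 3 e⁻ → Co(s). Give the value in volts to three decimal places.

+0.420 V

Adding the free-energy changes (−nFE°) of the two steps gives −n₃FE°₃ = −n₁FE°₁ − n₂FE°₂.
E°₃ = (1×+1.82 + 2×-0.28) / 3 = (+1.260) / 3 = +0.420 V.
Simply averaging or adding the two E° values would be wrong; the electron-weighted sum is required.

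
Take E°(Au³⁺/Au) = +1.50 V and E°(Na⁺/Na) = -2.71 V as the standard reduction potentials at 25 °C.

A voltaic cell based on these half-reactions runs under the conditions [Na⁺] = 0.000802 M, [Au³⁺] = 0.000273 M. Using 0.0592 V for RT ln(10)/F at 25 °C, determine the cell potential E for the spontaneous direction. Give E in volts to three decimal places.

Au³⁺/Au is the cathode (higher E°), Na⁺/Na the anode: E°cell = +1.50 − (-2.71) = +4.21 V, n = 3.
Overall: Au³⁺(aq) + 3 Na(s) → Au(s) + 3 Na⁺(aq)
Q = [Na⁺]^3 / ([Au³⁺]); log Q = -5.724.
E = E° − (0.0592/n) log Q = +4.21 − (0.0592/3)(-5.724) = +4.323 V.

+4.323 V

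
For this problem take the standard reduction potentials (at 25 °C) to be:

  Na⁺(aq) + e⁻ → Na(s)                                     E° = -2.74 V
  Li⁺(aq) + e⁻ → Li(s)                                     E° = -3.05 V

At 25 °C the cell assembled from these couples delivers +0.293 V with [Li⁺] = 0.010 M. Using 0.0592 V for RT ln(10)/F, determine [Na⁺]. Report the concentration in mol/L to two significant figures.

Na⁺/Na is the cathode, Li⁺/Li the anode: E°cell = +0.31 V, n = 1.
Overall reaction: Na⁺(aq) + Li(s) → Na(s) + Li⁺(aq); Q = [Li⁺]^1/[Na⁺]^1.
From E = E° − (0.0592/n) log Q: log Q = (E° − E)·n/0.0592 = (+0.31 − (+0.293))·1/0.0592 = 0.2872.
So 1·log[Na⁺] = 1·log(0.01) − log Q = -2.0000 − (0.2872) = -2.2872; [Na⁺] = 10^(-2.2872) ≈ 0.0052 M.

0.0052 M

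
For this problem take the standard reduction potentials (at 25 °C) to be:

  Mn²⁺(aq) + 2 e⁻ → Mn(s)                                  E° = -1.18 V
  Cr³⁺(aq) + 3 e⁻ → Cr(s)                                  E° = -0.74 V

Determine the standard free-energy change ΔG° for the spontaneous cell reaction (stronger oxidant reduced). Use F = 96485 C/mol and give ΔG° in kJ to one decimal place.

-254.7 kJ

Cr³⁺/Cr (E° = -0.74 V) is the cathode; Mn²⁺/Mn (E° = -1.18 V) is the anode, so E°cell = +0.44 V.
Balancing electrons gives n = 6 (lcm of 3 and 2).
ΔG° = −nFE° = −(6)(96485)(+0.44) = -254,720 J = -254.7 kJ.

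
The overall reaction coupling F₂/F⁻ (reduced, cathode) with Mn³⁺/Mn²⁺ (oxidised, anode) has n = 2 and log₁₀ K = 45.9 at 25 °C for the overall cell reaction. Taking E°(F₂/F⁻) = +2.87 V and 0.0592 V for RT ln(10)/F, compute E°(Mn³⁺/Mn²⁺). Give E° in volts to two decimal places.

+1.51 V

E°cell = (0.0592/n)·log K = (0.0592/2)(45.9) = +1.359 V.
Since F₂/F⁻ is the cathode and Mn³⁺/Mn²⁺ the anode, E°cell = E°(F₂/F⁻) − E°(Mn³⁺/Mn²⁺).
So E°(Mn³⁺/Mn²⁺) = E°(F₂/F⁻) − E°cell = (+2.87) − (+1.359) = +1.51 V.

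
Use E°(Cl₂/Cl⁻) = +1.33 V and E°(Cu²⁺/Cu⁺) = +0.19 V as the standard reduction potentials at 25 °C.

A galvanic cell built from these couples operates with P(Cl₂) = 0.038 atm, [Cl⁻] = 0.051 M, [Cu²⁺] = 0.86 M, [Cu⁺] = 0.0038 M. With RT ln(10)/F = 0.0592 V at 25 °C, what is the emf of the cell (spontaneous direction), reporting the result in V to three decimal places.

+1.035 V

Cl₂/Cl⁻ is the cathode (higher E°), Cu²⁺/Cu⁺ the anode: E°cell = +1.33 − (+0.19) = +1.14 V, n = 2.
Overall: Cl₂(g) + 2 Cu⁺(aq) → 2 Cl⁻(aq) + 2 Cu²⁺(aq)
Q = [Cl⁻]^2·[Cu²⁺]^2 / (P(Cl₂)·[Cu⁺]^2); log Q = 3.545.
E = E° − (0.0592/n) log Q = +1.14 − (0.0592/2)(3.545) = +1.035 V.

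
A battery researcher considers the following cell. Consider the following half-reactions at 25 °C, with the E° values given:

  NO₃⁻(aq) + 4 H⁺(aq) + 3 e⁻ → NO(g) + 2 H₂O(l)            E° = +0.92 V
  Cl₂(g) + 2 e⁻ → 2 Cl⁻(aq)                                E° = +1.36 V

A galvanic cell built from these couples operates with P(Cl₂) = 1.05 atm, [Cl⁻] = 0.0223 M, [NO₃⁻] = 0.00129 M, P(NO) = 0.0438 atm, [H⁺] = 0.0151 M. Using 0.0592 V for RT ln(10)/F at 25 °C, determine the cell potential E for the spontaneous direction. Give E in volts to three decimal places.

Cl₂/Cl⁻ is the cathode (higher E°), NO₃⁻/NO the anode: E°cell = +1.36 − (+0.92) = +0.44 V, n = 6.
Overall: 3 Cl₂(g) + 2 NO(g) + 4 H₂O(l) → 6 Cl⁻(aq) + 2 NO₃⁻(aq) + 8 H⁺(aq)
Q = [Cl⁻]^6·[NO₃⁻]^2·[H⁺]^8 / (P(Cl₂)^3·P(NO)^2); log Q = -27.604.
E = E° − (0.0592/n) log Q = +0.44 − (0.0592/6)(-27.604) = +0.712 V.

+0.712 V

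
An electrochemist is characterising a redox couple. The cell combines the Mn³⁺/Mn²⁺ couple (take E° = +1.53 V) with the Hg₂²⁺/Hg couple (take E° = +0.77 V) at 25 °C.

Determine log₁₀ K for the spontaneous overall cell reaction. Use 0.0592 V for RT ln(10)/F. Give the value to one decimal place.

Cathode: Mn³⁺/Mn²⁺; anode: Hg₂²⁺/Hg. E°cell = +0.76 V, n = 2.
log K = nE°cell / 0.0592 = (2)(+0.76) / 0.0592 = 25.7.

25.7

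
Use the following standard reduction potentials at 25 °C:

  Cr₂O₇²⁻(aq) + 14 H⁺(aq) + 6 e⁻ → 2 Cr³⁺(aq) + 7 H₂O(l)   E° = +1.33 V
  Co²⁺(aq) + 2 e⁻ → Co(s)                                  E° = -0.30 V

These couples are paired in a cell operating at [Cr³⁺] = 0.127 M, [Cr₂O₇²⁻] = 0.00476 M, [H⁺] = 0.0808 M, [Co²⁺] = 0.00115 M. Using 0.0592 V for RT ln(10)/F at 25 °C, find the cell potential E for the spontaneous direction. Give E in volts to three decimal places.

+1.561 V

Cr₂O₇²⁻/Cr³⁺ is the cathode (higher E°), Co²⁺/Co the anode: E°cell = +1.33 − (-0.30) = +1.63 V, n = 6.
Overall: Cr₂O₇²⁻(aq) + 14 H⁺(aq) + 3 Co(s) → 2 Cr³⁺(aq) + 7 H₂O(l) + 3 Co²⁺(aq)
Q = [Cr³⁺]^2·[Co²⁺]^3 / ([Cr₂O₇²⁻]·[H⁺]^14); log Q = 7.008.
E = E° − (0.0592/n) log Q = +1.63 − (0.0592/6)(7.008) = +1.561 V.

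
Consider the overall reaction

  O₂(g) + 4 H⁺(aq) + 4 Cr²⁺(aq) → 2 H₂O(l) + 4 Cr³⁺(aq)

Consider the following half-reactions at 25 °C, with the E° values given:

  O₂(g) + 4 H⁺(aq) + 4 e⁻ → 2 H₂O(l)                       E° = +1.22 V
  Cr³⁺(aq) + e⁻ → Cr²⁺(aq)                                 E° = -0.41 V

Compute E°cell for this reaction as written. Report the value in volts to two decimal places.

+1.63 V

The O₂/H₂O couple has the higher reduction potential, so it is the cathode; Cr³⁺/Cr²⁺ is oxidised at the anode.
E°cell = E°(cathode) − E°(anode) = (+1.22) − (-0.41) = +1.63 V.
Since E°cell > 0, the reaction is spontaneous under standard conditions.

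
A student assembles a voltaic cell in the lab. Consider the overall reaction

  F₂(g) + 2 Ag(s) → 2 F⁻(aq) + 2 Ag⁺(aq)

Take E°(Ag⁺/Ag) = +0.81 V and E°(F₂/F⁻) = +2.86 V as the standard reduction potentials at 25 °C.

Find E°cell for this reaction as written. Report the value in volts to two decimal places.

+2.05 V

The F₂/F⁻ couple has the higher reduction potential, so it is the cathode; Ag⁺/Ag is oxidised at the anode.
E°cell = E°(cathode) − E°(anode) = (+2.86) − (+0.81) = +2.05 V.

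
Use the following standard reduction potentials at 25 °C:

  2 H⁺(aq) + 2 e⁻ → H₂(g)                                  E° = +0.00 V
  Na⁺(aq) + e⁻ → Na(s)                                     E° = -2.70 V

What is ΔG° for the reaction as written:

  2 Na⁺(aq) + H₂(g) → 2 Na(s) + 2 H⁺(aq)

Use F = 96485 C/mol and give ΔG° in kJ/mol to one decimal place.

+521.0 kJ/mol

As written, Na⁺/Na is reduced (cathode) and H⁺/H₂ is oxidised (anode), so E°cell = (-2.70) − (+0.00) = -2.70 V.
Balancing electrons gives n = 2.
ΔG° = −nFE° = −(2)(96485)(-2.70) = 521,019 J = +521.0 kJ/mol.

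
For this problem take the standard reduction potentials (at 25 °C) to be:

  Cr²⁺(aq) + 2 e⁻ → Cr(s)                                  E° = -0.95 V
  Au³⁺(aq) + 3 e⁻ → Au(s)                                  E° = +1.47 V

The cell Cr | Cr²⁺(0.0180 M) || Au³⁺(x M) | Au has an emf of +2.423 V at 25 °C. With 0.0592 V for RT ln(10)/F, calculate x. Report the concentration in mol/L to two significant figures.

Au³⁺/Au is the cathode, Cr²⁺/Cr the anode: E°cell = +2.42 V, n = 6.
Overall reaction: 2 Au³⁺(aq) + 3 Cr(s) → 2 Au(s) + 3 Cr²⁺(aq); Q = [Cr²⁺]^3/[Au³⁺]^2.
From E = E° − (0.0592/n) log Q: log Q = (E° − E)·n/0.0592 = (+2.42 − (+2.423))·6/0.0592 = -0.3041.
So 2·log[Au³⁺] = 3·log(0.018) − log Q = -5.2342 − (-0.3041) = -4.9301; log[Au³⁺] = -4.9301 / 2 = -2.4651; [Au³⁺] = 10^(-2.4651) ≈ 0.0034 M.

0.0034 M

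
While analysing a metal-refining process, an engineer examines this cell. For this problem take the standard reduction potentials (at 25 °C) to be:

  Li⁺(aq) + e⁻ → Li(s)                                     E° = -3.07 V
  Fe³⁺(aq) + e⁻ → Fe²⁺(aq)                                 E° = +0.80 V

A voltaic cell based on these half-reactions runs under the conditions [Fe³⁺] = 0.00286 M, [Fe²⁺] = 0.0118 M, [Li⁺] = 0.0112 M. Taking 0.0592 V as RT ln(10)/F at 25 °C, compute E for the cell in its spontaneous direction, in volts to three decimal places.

Fe³⁺/Fe²⁺ is the cathode (higher E°), Li⁺/Li the anode: E°cell = +0.80 − (-3.07) = +3.87 V, n = 1.
Overall: Fe³⁺(aq) + Li(s) → Fe²⁺(aq) + Li⁺(aq)
Q = [Fe²⁺]·[Li⁺] / ([Fe³⁺]); log Q = -1.335.
E = E° − (0.0592/n) log Q = +3.87 − (0.0592/1)(-1.335) = +3.949 V.

+3.949 V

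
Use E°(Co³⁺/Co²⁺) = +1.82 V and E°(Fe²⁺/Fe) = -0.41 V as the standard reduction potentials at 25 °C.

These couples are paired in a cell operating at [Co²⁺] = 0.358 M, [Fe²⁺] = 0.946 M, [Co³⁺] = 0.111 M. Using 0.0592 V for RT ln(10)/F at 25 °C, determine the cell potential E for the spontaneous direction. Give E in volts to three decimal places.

Co³⁺/Co²⁺ is the cathode (higher E°), Fe²⁺/Fe the anode: E°cell = +1.82 − (-0.41) = +2.23 V, n = 2.
Overall: 2 Co³⁺(aq) + Fe(s) → 2 Co²⁺(aq) + Fe²⁺(aq)
Q = [Co²⁺]^2·[Fe²⁺] / ([Co³⁺]^2); log Q = 0.993.
E = E° − (0.0592/n) log Q = +2.23 − (0.0592/2)(0.993) = +2.201 V.

+2.201 V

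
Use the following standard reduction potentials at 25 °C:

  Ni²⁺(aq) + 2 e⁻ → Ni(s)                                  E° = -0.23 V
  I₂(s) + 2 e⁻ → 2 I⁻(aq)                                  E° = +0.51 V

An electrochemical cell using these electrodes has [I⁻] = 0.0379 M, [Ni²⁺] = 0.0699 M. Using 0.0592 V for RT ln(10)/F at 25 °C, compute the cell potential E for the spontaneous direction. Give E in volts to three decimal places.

+0.858 V

I₂/I⁻ is the cathode (higher E°), Ni²⁺/Ni the anode: E°cell = +0.51 − (-0.23) = +0.74 V, n = 2.
Overall: I₂(s) + Ni(s) → 2 I⁻(aq) + Ni²⁺(aq)
Q = [I⁻]^2·[Ni²⁺]; log Q = -3.998.
E = E° − (0.0592/n) log Q = +0.74 − (0.0592/2)(-3.998) = +0.858 V.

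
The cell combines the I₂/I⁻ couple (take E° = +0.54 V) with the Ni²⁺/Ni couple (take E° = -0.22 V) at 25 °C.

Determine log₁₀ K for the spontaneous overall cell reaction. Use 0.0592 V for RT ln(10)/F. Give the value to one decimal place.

25.7

Cathode: I₂/I⁻; anode: Ni²⁺/Ni. E°cell = +0.76 V, n = 2.
log K = nE°cell / 0.0592 = (2)(+0.76) / 0.0592 = 25.7.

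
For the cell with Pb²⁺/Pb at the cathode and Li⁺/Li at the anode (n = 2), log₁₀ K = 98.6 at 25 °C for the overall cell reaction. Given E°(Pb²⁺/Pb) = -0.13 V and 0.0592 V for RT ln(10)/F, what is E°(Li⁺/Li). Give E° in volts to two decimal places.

-3.05 V

E°cell = (0.0592/n)·log K = (0.0592/2)(98.6) = +2.919 V.
Since Pb²⁺/Pb is the cathode and Li⁺/Li the anode, E°cell = E°(Pb²⁺/Pb) − E°(Li⁺/Li).
So E°(Li⁺/Li) = E°(Pb²⁺/Pb) − E°cell = (-0.13) − (+2.919) = -3.05 V.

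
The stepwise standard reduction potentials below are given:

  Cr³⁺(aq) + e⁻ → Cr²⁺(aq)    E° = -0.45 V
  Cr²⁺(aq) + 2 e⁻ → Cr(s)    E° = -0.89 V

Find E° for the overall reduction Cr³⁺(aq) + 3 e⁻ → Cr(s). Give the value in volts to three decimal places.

-0.743 V

Since ΔG° = −nFE° is additive over sequential reductions, n₃E°₃ = n₁E°₁ + n₂E°₂.
E°₃ = (1×-0.45 + 2×-0.89) / 3 = (-2.230) / 3 = -0.743 V.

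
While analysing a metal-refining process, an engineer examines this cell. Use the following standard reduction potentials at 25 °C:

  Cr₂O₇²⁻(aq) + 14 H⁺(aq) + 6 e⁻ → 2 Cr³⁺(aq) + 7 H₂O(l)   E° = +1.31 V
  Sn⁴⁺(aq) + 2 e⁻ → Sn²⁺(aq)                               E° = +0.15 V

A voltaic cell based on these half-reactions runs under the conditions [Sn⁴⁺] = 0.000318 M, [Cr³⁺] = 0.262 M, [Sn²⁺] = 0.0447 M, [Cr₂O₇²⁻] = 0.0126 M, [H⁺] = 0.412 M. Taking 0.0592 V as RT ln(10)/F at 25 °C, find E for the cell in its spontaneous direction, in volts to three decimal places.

+1.163 V

Cr₂O₇²⁻/Cr³⁺ is the cathode (higher E°), Sn⁴⁺/Sn²⁺ the anode: E°cell = +1.31 − (+0.15) = +1.16 V, n = 6.
Overall: Cr₂O₇²⁻(aq) + 14 H⁺(aq) + 3 Sn²⁺(aq) → 2 Cr³⁺(aq) + 7 H₂O(l) + 3 Sn⁴⁺(aq)
Q = [Cr³⁺]^2·[Sn⁴⁺]^3 / ([Cr₂O₇²⁻]·[H⁺]^14·[Sn²⁺]^3); log Q = -0.316.
E = E° − (0.0592/n) log Q = +1.16 − (0.0592/6)(-0.316) = +1.163 V.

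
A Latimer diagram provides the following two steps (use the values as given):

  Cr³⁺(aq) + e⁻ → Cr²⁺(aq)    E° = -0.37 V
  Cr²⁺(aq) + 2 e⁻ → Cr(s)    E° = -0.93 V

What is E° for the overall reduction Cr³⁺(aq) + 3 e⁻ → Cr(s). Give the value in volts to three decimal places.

-0.743 V

Standard free energies of sequential steps add: ΔG°₃ = ΔG°₁ + ΔG°₂, so n₃E°₃ = n₁E°₁ + n₂E°₂.
E°₃ = (1×-0.37 + 2×-0.93) / 3 = (-2.230) / 3 = -0.743 V.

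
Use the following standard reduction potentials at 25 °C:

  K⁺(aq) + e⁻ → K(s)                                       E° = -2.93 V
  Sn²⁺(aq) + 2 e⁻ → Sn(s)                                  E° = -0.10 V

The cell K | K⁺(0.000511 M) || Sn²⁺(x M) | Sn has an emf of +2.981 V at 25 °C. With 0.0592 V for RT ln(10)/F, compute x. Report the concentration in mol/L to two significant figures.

0.033 M

Sn²⁺/Sn is the cathode, K⁺/K the anode: E°cell = +2.83 V, n = 2.
Overall reaction: Sn²⁺(aq) + 2 K(s) → Sn(s) + 2 K⁺(aq); Q = [K⁺]^2/[Sn²⁺]^1.
From E = E° − (0.0592/n) log Q: log Q = (E° − E)·n/0.0592 = (+2.83 − (+2.981))·2/0.0592 = -5.1014.
So 1·log[Sn²⁺] = 2·log(0.000511) − log Q = -6.5832 − (-5.1014) = -1.4818; [Sn²⁺] = 10^(-1.4818) ≈ 0.033 M.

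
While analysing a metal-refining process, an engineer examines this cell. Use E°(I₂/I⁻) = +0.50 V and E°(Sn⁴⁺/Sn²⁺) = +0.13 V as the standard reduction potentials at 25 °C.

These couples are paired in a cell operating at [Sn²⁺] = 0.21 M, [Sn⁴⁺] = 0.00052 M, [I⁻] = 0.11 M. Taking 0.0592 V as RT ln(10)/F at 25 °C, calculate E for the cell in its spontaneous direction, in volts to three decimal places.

+0.504 V

I₂/I⁻ is the cathode (higher E°), Sn⁴⁺/Sn²⁺ the anode: E°cell = +0.50 − (+0.13) = +0.37 V, n = 2.
Overall: I₂(s) + Sn²⁺(aq) → 2 I⁻(aq) + Sn⁴⁺(aq)
Q = [I⁻]^2·[Sn⁴⁺] / ([Sn²⁺]); log Q = -4.523.
E = E° − (0.0592/n) log Q = +0.37 − (0.0592/2)(-4.523) = +0.504 V.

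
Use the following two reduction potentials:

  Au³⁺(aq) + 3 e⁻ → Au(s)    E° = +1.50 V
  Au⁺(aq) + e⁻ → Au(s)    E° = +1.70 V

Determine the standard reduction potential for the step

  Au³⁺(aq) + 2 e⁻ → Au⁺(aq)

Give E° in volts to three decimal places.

Sequential free energies add, so n₃E°₃ = n₁E°₁ + n₂E°₂.
With n₃ = 3, and the known step contributing 1×(+1.70) V, the unknown satisfies 2·E° = 3×(+1.50) − 1×(+1.70) = +2.800.
E° = +2.800 / 2 = +1.400 V.

+1.400 V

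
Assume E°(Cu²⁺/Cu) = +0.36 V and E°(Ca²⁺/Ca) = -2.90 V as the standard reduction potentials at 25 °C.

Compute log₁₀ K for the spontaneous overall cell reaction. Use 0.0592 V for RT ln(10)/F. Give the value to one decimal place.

Cathode: Cu²⁺/Cu; anode: Ca²⁺/Ca. E°cell = +3.26 V, n = 2.
log K = nE°cell / 0.0592 = (2)(+3.26) / 0.0592 = 110.1.

110.1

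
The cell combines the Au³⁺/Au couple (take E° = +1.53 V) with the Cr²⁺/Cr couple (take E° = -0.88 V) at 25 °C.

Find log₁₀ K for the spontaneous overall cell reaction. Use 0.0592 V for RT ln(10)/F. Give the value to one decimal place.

Cathode: Au³⁺/Au; anode: Cr²⁺/Cr. E°cell = +2.41 V, n = 6.
log K = nE°cell / 0.0592 = (6)(+2.41) / 0.0592 = 244.3.

244.3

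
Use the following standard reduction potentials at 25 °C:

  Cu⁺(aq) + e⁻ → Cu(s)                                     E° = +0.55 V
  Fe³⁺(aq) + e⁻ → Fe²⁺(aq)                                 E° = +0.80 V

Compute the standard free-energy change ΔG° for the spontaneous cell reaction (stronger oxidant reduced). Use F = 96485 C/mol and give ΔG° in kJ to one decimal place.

Fe³⁺/Fe²⁺ (E° = +0.80 V) is the cathode; Cu⁺/Cu (E° = +0.55 V) is the anode, so E°cell = +0.25 V.
Balancing electrons gives n = 1 (lcm of 1 and 1).
ΔG° = −nFE° = −(1)(96485)(+0.25) = -24,121 J = -24.1 kJ.

-24.1 kJ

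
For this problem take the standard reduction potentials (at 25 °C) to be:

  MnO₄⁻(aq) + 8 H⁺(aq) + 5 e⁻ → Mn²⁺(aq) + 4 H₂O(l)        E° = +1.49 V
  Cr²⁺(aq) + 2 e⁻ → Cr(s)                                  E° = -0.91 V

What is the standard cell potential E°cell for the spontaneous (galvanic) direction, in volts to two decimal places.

+2.40 V

The MnO₄⁻/Mn²⁺ couple has the higher reduction potential, so it is the cathode; Cr²⁺/Cr is oxidised at the anode.
E°cell = E°(cathode) − E°(anode) = (+1.49) − (-0.91) = +2.40 V.
Since E°cell > 0, the reaction is spontaneous under standard conditions.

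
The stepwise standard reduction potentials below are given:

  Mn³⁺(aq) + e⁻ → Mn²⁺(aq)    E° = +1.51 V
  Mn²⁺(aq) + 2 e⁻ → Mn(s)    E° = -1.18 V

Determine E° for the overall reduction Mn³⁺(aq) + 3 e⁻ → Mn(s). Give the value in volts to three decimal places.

-0.283 V

Standard free energies of sequential steps add: ΔG°₃ = ΔG°₁ + ΔG°₂, so n₃E°₃ = n₁E°₁ + n₂E°₂.
E°₃ = (1×+1.51 + 2×-1.18) / 3 = (-0.850) / 3 = -0.283 V.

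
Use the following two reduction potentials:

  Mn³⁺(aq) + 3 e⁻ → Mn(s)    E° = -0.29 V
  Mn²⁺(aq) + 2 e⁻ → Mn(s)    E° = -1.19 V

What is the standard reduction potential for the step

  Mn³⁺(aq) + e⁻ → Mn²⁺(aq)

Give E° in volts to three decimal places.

+1.510 V

Sequential free energies add, so n₃E°₃ = n₁E°₁ + n₂E°₂.
With n₃ = 3, and the known step contributing 2×(-1.19) V, the unknown satisfies 1·E° = 3×(-0.29) − 2×(-1.19) = +1.510.
E° = +1.510 / 1 = +1.510 V.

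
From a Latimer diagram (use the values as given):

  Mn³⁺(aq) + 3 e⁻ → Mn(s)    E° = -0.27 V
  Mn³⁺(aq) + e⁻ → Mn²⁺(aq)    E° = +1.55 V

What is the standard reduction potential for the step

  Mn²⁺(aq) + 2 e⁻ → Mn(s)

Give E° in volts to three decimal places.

Sequential free energies add, so n₃E°₃ = n₁E°₁ + n₂E°₂.
With n₃ = 3, and the known step contributing 1×(+1.55) V, the unknown satisfies 2·E° = 3×(-0.27) − 1×(+1.55) = -2.360.
E° = -2.360 / 2 = -1.180 V.

-1.180 V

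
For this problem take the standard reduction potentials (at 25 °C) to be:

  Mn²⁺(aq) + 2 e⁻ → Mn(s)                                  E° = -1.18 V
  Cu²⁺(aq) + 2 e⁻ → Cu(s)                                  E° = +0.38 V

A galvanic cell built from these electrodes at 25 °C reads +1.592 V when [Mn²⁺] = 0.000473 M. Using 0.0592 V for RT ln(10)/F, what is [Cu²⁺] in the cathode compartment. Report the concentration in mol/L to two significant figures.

0.0057 M

Cu²⁺/Cu is the cathode, Mn²⁺/Mn the anode: E°cell = +1.56 V, n = 2.
Overall reaction: Cu²⁺(aq) + Mn(s) → Cu(s) + Mn²⁺(aq); Q = [Mn²⁺]^1/[Cu²⁺]^1.
From E = E° − (0.0592/n) log Q: log Q = (E° − E)·n/0.0592 = (+1.56 − (+1.592))·2/0.0592 = -1.0811.
So 1·log[Cu²⁺] = 1·log(0.000473) − log Q = -3.3251 − (-1.0811) = -2.2440; [Cu²⁺] = 10^(-2.2440) ≈ 0.0057 M.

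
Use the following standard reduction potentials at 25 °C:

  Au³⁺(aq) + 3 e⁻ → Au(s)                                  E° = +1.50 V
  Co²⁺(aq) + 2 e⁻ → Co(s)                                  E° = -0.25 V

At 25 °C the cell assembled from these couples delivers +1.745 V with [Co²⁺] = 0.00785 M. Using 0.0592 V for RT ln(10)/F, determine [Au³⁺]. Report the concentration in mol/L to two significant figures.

0.00039 M

Au³⁺/Au is the cathode, Co²⁺/Co the anode: E°cell = +1.75 V, n = 6.
Overall reaction: 2 Au³⁺(aq) + 3 Co(s) → 2 Au(s) + 3 Co²⁺(aq); Q = [Co²⁺]^3/[Au³⁺]^2.
From E = E° − (0.0592/n) log Q: log Q = (E° − E)·n/0.0592 = (+1.75 − (+1.745))·6/0.0592 = 0.5068.
So 2·log[Au³⁺] = 3·log(0.00785) − log Q = -6.3154 − (0.5068) = -6.8222; log[Au³⁺] = -6.8222 / 2 = -3.4111; [Au³⁺] = 10^(-3.4111) ≈ 0.00039 M.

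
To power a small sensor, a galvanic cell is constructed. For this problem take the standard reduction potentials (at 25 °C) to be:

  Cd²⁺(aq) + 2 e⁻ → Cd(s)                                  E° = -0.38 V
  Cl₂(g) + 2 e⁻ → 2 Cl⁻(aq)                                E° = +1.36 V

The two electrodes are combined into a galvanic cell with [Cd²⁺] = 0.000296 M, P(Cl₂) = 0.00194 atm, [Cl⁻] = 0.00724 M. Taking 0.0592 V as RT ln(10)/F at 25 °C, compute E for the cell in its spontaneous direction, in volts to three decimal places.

+1.891 V

Cl₂/Cl⁻ is the cathode (higher E°), Cd²⁺/Cd the anode: E°cell = +1.36 − (-0.38) = +1.74 V, n = 2.
Overall: Cl₂(g) + Cd(s) → 2 Cl⁻(aq) + Cd²⁺(aq)
Q = [Cl⁻]^2·[Cd²⁺] / (P(Cl₂)); log Q = -5.097.
E = E° − (0.0592/n) log Q = +1.74 − (0.0592/2)(-5.097) = +1.891 V.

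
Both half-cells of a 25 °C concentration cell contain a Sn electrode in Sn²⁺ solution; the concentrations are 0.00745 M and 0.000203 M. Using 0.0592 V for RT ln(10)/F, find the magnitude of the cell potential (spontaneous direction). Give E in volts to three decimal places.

For a concentration cell E°cell = 0. The 0.00745 M side is the cathode (reduction is favoured where [Sn²⁺] is higher).
With n = 2, E = −(0.0592/2) log([Sn²⁺]ₐₙ/[Sn²⁺]꜀ₐₜ) = −(0.0592/2) log(0.000203/0.00745) = −(0.0592/2)(-1.565) = +0.046 V.

+0.046 V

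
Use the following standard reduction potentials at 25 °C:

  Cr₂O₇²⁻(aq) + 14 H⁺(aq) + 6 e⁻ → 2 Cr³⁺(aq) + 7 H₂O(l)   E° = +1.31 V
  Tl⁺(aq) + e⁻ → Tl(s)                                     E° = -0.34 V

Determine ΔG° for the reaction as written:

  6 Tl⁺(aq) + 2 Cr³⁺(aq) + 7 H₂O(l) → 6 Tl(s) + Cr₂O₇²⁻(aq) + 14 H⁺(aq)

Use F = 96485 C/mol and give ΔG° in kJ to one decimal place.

+955.2 kJ

As written, Tl⁺/Tl is reduced (cathode) and Cr₂O₇²⁻/Cr³⁺ is oxidised (anode), so E°cell = (-0.34) − (+1.31) = -1.65 V.
Balancing electrons gives n = 6.
ΔG° = −nFE° = −(6)(96485)(-1.65) = 955,202 J = +955.2 kJ.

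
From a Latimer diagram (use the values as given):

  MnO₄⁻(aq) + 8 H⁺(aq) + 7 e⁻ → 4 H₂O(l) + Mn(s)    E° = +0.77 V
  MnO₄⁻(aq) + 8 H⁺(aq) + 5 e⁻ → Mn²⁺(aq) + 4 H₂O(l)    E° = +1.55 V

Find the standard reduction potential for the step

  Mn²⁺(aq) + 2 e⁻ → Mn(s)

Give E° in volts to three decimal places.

Sequential free energies add, so n₃E°₃ = n₁E°₁ + n₂E°₂.
With n₃ = 7, and the known step contributing 5×(+1.55) V, the unknown satisfies 2·E° = 7×(+0.77) − 5×(+1.55) = -2.360.
E° = -2.360 / 2 = -1.180 V.

-1.180 V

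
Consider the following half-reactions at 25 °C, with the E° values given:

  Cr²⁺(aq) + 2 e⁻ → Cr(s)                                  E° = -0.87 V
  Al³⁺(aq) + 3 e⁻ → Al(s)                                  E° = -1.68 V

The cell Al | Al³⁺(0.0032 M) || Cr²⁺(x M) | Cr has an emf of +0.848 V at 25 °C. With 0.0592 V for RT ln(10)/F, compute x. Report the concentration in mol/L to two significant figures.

0.42 M

Cr²⁺/Cr is the cathode, Al³⁺/Al the anode: E°cell = +0.81 V, n = 6.
Overall reaction: 3 Cr²⁺(aq) + 2 Al(s) → 3 Cr(s) + 2 Al³⁺(aq); Q = [Al³⁺]^2/[Cr²⁺]^3.
From E = E° − (0.0592/n) log Q: log Q = (E° − E)·n/0.0592 = (+0.81 − (+0.848))·6/0.0592 = -3.8514.
So 3·log[Cr²⁺] = 2·log(0.0032) − log Q = -4.9897 − (-3.8514) = -1.1383; log[Cr²⁺] = -1.1383 / 3 = -0.3794; [Cr²⁺] = 10^(-0.3794) ≈ 0.42 M.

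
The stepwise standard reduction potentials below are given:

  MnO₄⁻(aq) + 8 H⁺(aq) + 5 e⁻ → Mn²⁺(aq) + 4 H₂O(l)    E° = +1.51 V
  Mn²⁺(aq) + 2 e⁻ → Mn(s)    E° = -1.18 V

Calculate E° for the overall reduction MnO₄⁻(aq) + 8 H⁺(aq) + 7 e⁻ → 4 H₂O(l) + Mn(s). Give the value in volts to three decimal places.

Adding the free-energy changes (−nFE°) of the two steps gives −n₃FE°₃ = −n₁FE°₁ − n₂FE°₂.
E°₃ = (5×+1.51 + 2×-1.18) / 7 = (+5.190) / 7 = +0.741 V.

+0.741 V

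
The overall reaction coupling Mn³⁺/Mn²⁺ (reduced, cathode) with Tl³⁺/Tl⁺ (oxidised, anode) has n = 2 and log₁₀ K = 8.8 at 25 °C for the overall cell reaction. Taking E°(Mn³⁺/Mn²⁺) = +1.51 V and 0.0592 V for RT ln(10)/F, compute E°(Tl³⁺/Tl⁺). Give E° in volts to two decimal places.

E°cell = (0.0592/n)·log K = (0.0592/2)(8.8) = +0.260 V.
Since Mn³⁺/Mn²⁺ is the cathode and Tl³⁺/Tl⁺ the anode, E°cell = E°(Mn³⁺/Mn²⁺) − E°(Tl³⁺/Tl⁺).
So E°(Tl³⁺/Tl⁺) = E°(Mn³⁺/Mn²⁺) − E°cell = (+1.51) − (+0.260) = +1.25 V.

+1.25 V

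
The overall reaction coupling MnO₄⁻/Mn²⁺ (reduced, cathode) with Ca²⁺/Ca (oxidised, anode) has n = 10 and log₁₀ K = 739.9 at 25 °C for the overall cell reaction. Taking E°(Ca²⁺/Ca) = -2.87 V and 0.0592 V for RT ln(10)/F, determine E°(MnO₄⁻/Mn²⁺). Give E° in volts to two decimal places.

+1.51 V

E°cell = (0.0592/n)·log K = (0.0592/10)(739.9) = +4.380 V.
Since MnO₄⁻/Mn²⁺ is the cathode and Ca²⁺/Ca the anode, E°cell = E°(MnO₄⁻/Mn²⁺) − E°(Ca²⁺/Ca).
So E°(MnO₄⁻/Mn²⁺) = E°cell + E°(Ca²⁺/Ca) = +4.380 + (-2.87) = +1.51 V.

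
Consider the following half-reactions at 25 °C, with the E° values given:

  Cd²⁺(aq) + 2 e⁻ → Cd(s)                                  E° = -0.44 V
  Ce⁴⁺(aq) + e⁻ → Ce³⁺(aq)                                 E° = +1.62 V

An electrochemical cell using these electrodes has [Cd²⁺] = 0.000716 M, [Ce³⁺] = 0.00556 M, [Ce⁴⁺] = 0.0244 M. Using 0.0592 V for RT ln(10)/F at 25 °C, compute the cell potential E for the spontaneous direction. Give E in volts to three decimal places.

Ce⁴⁺/Ce³⁺ is the cathode (higher E°), Cd²⁺/Cd the anode: E°cell = +1.62 − (-0.44) = +2.06 V, n = 2.
Overall: 2 Ce⁴⁺(aq) + Cd(s) → 2 Ce³⁺(aq) + Cd²⁺(aq)
Q = [Ce³⁺]^2·[Cd²⁺] / ([Ce⁴⁺]^2); log Q = -4.430.
E = E° − (0.0592/n) log Q = +2.06 − (0.0592/2)(-4.430) = +2.191 V.

+2.191 V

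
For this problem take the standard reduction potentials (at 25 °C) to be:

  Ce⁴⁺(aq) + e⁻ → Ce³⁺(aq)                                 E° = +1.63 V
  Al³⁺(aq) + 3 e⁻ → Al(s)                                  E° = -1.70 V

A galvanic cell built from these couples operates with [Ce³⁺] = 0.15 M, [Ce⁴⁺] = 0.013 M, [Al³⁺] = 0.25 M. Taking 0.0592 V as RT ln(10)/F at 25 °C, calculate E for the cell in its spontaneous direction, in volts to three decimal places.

+3.279 V

Ce⁴⁺/Ce³⁺ is the cathode (higher E°), Al³⁺/Al the anode: E°cell = +1.63 − (-1.70) = +3.33 V, n = 3.
Overall: 3 Ce⁴⁺(aq) + Al(s) → 3 Ce³⁺(aq) + Al³⁺(aq)
Q = [Ce³⁺]^3·[Al³⁺] / ([Ce⁴⁺]^3); log Q = 2.584.
E = E° − (0.0592/n) log Q = +3.33 − (0.0592/3)(2.584) = +3.279 V.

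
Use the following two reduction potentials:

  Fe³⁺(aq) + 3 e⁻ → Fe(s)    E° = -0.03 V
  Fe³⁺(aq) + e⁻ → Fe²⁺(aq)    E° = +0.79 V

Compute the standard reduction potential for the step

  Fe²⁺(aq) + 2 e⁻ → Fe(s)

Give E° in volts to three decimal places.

-0.440 V

Sequential free energies add, so n₃E°₃ = n₁E°₁ + n₂E°₂.
With n₃ = 3, and the known step contributing 1×(+0.79) V, the unknown satisfies 2·E° = 3×(-0.03) − 1×(+0.79) = -0.880.
E° = -0.880 / 2 = -0.440 V.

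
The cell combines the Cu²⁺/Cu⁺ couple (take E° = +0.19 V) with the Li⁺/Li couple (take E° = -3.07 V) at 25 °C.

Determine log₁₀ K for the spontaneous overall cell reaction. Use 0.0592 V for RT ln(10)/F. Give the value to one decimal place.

55.1

Cathode: Cu²⁺/Cu⁺; anode: Li⁺/Li. E°cell = +3.26 V, n = 1.
log K = nE°cell / 0.0592 = (1)(+3.26) / 0.0592 = 55.1.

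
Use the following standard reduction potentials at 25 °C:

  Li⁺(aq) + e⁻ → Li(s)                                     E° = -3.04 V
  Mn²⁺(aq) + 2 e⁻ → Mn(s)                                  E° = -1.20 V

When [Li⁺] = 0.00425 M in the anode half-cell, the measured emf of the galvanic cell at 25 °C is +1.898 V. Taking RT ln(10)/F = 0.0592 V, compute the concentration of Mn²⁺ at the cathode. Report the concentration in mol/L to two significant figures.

0.0016 M

Mn²⁺/Mn is the cathode, Li⁺/Li the anode: E°cell = +1.84 V, n = 2.
Overall reaction: Mn²⁺(aq) + 2 Li(s) → Mn(s) + 2 Li⁺(aq); Q = [Li⁺]^2/[Mn²⁺]^1.
From E = E° − (0.0592/n) log Q: log Q = (E° − E)·n/0.0592 = (+1.84 − (+1.898))·2/0.0592 = -1.9595.
So 1·log[Mn²⁺] = 2·log(0.00425) − log Q = -4.7432 − (-1.9595) = -2.7837; [Mn²⁺] = 10^(-2.7837) ≈ 0.0016 M.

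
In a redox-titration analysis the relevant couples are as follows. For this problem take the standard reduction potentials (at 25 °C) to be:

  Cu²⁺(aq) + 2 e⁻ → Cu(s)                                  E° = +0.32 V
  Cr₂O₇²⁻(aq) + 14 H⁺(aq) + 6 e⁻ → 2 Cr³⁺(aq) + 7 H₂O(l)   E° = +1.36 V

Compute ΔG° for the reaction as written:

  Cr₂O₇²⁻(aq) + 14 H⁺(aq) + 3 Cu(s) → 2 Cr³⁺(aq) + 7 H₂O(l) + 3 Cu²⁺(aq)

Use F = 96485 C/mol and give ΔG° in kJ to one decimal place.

As written, Cr₂O₇²⁻/Cr³⁺ is reduced (cathode) and Cu²⁺/Cu is oxidised (anode), so E°cell = (+1.36) − (+0.32) = +1.04 V.
Balancing electrons gives n = 6.
ΔG° = −nFE° = −(6)(96485)(+1.04) = -602,066 J = -602.1 kJ.

-602.1 kJ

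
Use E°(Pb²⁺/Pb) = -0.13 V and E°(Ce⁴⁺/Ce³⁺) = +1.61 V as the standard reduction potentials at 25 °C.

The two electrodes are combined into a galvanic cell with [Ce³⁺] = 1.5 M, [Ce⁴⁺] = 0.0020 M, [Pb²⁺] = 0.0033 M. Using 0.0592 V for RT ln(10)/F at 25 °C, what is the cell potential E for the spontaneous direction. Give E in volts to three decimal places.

+1.643 V

Ce⁴⁺/Ce³⁺ is the cathode (higher E°), Pb²⁺/Pb the anode: E°cell = +1.61 − (-0.13) = +1.74 V, n = 2.
Overall: 2 Ce⁴⁺(aq) + Pb(s) → 2 Ce³⁺(aq) + Pb²⁺(aq)
Q = [Ce³⁺]^2·[Pb²⁺] / ([Ce⁴⁺]^2); log Q = 3.269.
E = E° − (0.0592/n) log Q = +1.74 − (0.0592/2)(3.269) = +1.643 V.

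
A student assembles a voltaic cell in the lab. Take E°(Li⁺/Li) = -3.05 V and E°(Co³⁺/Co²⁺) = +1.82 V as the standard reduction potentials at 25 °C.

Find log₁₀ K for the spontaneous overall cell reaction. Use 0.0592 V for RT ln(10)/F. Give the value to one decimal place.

Cathode: Co³⁺/Co²⁺; anode: Li⁺/Li. E°cell = +4.87 V, n = 1.
log K = nE°cell / 0.0592 = (1)(+4.87) / 0.0592 = 82.3.

82.3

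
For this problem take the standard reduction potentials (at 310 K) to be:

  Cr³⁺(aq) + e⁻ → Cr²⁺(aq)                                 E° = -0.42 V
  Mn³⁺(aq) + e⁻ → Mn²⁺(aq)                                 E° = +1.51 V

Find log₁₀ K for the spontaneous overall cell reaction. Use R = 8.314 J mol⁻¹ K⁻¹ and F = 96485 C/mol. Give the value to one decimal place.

31.4

Cathode: Mn³⁺/Mn²⁺; anode: Cr³⁺/Cr²⁺. E°cell = (+1.51) − (-0.42) = +1.93 V, with n = 1.
ΔG° = −nFE° = −RT ln K, so ln K = nFE°/(RT) = (1)(96485)(+1.93) / ((8.314)(310)) = 72.251.
log₁₀ K = 72.251 / ln 10 = 31.4.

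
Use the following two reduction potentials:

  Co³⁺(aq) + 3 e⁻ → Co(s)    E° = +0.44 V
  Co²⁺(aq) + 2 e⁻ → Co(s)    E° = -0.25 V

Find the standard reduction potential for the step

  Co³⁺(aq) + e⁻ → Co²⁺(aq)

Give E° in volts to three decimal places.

+1.820 V

Sequential free energies add, so n₃E°₃ = n₁E°₁ + n₂E°₂.
With n₃ = 3, and the known step contributing 2×(-0.25) V, the unknown satisfies 1·E° = 3×(+0.44) − 2×(-0.25) = +1.820.
E° = +1.820 / 1 = +1.820 V.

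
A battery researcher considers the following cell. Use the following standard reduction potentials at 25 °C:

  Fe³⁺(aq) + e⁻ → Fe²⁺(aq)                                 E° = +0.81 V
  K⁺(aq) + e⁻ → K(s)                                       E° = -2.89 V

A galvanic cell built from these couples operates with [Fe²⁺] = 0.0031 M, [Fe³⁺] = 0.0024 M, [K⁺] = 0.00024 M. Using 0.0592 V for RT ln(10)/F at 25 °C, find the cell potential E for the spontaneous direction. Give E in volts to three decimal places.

Fe³⁺/Fe²⁺ is the cathode (higher E°), K⁺/K the anode: E°cell = +0.81 − (-2.89) = +3.70 V, n = 1.
Overall: Fe³⁺(aq) + K(s) → Fe²⁺(aq) + K⁺(aq)
Q = [Fe²⁺]·[K⁺] / ([Fe³⁺]); log Q = -3.509.
E = E° − (0.0592/n) log Q = +3.70 − (0.0592/1)(-3.509) = +3.908 V.

+3.908 V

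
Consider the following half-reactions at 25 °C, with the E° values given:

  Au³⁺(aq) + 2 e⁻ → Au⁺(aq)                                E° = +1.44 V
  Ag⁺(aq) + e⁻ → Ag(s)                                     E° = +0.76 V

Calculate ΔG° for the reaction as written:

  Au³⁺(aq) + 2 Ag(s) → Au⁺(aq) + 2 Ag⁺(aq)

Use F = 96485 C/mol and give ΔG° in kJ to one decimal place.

-131.2 kJ

As written, Au³⁺/Au⁺ is reduced (cathode) and Ag⁺/Ag is oxidised (anode), so E°cell = (+1.44) − (+0.76) = +0.68 V.
Balancing electrons gives n = 2.
ΔG° = −nFE° = −(2)(96485)(+0.68) = -131,220 J = -131.2 kJ.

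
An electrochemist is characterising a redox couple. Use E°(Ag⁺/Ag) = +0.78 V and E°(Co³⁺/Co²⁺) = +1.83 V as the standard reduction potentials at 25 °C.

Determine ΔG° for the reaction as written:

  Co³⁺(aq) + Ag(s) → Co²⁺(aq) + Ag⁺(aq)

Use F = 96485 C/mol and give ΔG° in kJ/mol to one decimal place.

-101.3 kJ/mol

As written, Co³⁺/Co²⁺ is reduced (cathode) and Ag⁺/Ag is oxidised (anode), so E°cell = (+1.83) − (+0.78) = +1.05 V.
Balancing electrons gives n = 1.
ΔG° = −nFE° = −(1)(96485)(+1.05) = -101,309 J = -101.3 kJ/mol.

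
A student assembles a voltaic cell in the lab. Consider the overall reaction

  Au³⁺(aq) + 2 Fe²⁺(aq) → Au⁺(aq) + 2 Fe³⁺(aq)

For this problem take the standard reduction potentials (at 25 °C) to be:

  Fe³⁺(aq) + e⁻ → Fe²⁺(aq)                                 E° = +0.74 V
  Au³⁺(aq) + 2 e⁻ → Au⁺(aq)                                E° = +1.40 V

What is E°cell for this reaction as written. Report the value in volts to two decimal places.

The Au³⁺/Au⁺ couple has the higher reduction potential, so it is the cathode; Fe³⁺/Fe²⁺ is oxidised at the anode.
E°cell = E°(cathode) − E°(anode) = (+1.40) − (+0.74) = +0.66 V.
Since E°cell > 0, the reaction is spontaneous under standard conditions.

+0.66 V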